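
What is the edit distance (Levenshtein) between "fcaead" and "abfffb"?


Computing edit distance: "fcaead" -> "abfffb"
DP table:
           a    b    f    f    f    b
      0    1    2    3    4    5    6
  f   1    1    2    2    3    4    5
  c   2    2    2    3    3    4    5
  a   3    2    3    3    4    4    5
  e   4    3    3    4    4    5    5
  a   5    4    4    4    5    5    6
  d   6    5    5    5    5    6    6
Edit distance = dp[6][6] = 6

6


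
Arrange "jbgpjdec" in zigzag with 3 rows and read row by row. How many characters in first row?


Zigzag "jbgpjdec" into 3 rows:
Placing characters:
  'j' => row 0
  'b' => row 1
  'g' => row 2
  'p' => row 1
  'j' => row 0
  'd' => row 1
  'e' => row 2
  'c' => row 1
Rows:
  Row 0: "jj"
  Row 1: "bpdc"
  Row 2: "ge"
First row length: 2

2


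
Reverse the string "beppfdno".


Input: beppfdno
Reading characters right to left:
  Position 7: 'o'
  Position 6: 'n'
  Position 5: 'd'
  Position 4: 'f'
  Position 3: 'p'
  Position 2: 'p'
  Position 1: 'e'
  Position 0: 'b'
Reversed: ondfppeb

ondfppeb


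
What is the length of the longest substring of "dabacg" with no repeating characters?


Input: "dabacg"
Sliding window (track last position of each char):
  Position 0 ('d'): window [0,0] length 1 -- new best
  Position 1 ('a'): window [0,1] length 2 -- new best
  Position 2 ('b'): window [0,2] length 3 -- new best
  Position 3 ('a'): repeat (last at 1), move window start to 2
  Position 3 ('a'): window [2,3] length 2
  Position 4 ('c'): window [2,4] length 3
  Position 5 ('g'): window [2,5] length 4 -- new best
Longest substring with no repeats: "bacg" with length 4

4


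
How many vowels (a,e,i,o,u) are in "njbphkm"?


Input: njbphkm
Checking each character:
  'n' at position 0: consonant
  'j' at position 1: consonant
  'b' at position 2: consonant
  'p' at position 3: consonant
  'h' at position 4: consonant
  'k' at position 5: consonant
  'm' at position 6: consonant
Total vowels: 0

0


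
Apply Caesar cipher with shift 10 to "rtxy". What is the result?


Caesar cipher: shift "rtxy" by 10
  'r' (pos 17) + 10 = pos 1 = 'b'
  't' (pos 19) + 10 = pos 3 = 'd'
  'x' (pos 23) + 10 = pos 7 = 'h'
  'y' (pos 24) + 10 = pos 8 = 'i'
Result: bdhi

bdhi


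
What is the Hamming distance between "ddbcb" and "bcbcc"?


Comparing "ddbcb" and "bcbcc" position by position:
  Position 0: 'd' vs 'b' => differ
  Position 1: 'd' vs 'c' => differ
  Position 2: 'b' vs 'b' => same
  Position 3: 'c' vs 'c' => same
  Position 4: 'b' vs 'c' => differ
Total differences (Hamming distance): 3

3


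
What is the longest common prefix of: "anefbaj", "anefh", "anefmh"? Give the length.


Words: anefbaj, anefh, anefmh
  Position 0: all 'a' => match
  Position 1: all 'n' => match
  Position 2: all 'e' => match
  Position 3: all 'f' => match
  Position 4: ('b', 'h', 'm') => mismatch, stop
LCP = "anef" (length 4)

4


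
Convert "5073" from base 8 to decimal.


Input: "5073" in base 8
Positional expansion:
  Digit '5' (value 5) x 8^3 = 2560
  Digit '0' (value 0) x 8^2 = 0
  Digit '7' (value 7) x 8^1 = 56
  Digit '3' (value 3) x 8^0 = 3
Sum = 2619

2619


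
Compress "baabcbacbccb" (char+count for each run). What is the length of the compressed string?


Input: baabcbacbccb
Runs:
  'b' x 1 => "b1"
  'a' x 2 => "a2"
  'b' x 1 => "b1"
  'c' x 1 => "c1"
  'b' x 1 => "b1"
  'a' x 1 => "a1"
  'c' x 1 => "c1"
  'b' x 1 => "b1"
  'c' x 2 => "c2"
  'b' x 1 => "b1"
Compressed: "b1a2b1c1b1a1c1b1c2b1"
Compressed length: 20

20


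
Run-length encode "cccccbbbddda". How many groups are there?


Input: cccccbbbddda
Scanning for consecutive runs:
  Group 1: 'c' x 5 (positions 0-4)
  Group 2: 'b' x 3 (positions 5-7)
  Group 3: 'd' x 3 (positions 8-10)
  Group 4: 'a' x 1 (positions 11-11)
Total groups: 4

4


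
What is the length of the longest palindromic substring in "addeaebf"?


Input: "addeaebf"
Checking substrings for palindromes:
  [3:6] "eae" (len 3) => palindrome
  [1:3] "dd" (len 2) => palindrome
Longest palindromic substring: "eae" with length 3

3


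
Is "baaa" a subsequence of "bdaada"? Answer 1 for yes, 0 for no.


Check if "baaa" is a subsequence of "bdaada"
Greedy scan:
  Position 0 ('b'): matches sub[0] = 'b'
  Position 1 ('d'): no match needed
  Position 2 ('a'): matches sub[1] = 'a'
  Position 3 ('a'): matches sub[2] = 'a'
  Position 4 ('d'): no match needed
  Position 5 ('a'): matches sub[3] = 'a'
All 4 characters matched => is a subsequence

1


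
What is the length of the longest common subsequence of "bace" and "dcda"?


LCS of "bace" and "dcda"
DP table:
           d    c    d    a
      0    0    0    0    0
  b   0    0    0    0    0
  a   0    0    0    0    1
  c   0    0    1    1    1
  e   0    0    1    1    1
LCS length = dp[4][4] = 1

1


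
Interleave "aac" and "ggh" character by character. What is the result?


Interleaving "aac" and "ggh":
  Position 0: 'a' from first, 'g' from second => "ag"
  Position 1: 'a' from first, 'g' from second => "ag"
  Position 2: 'c' from first, 'h' from second => "ch"
Result: agagch

agagch


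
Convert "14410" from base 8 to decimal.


Input: "14410" in base 8
Positional expansion:
  Digit '1' (value 1) x 8^4 = 4096
  Digit '4' (value 4) x 8^3 = 2048
  Digit '4' (value 4) x 8^2 = 256
  Digit '1' (value 1) x 8^1 = 8
  Digit '0' (value 0) x 8^0 = 0
Sum = 6408

6408


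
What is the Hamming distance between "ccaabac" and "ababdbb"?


Comparing "ccaabac" and "ababdbb" position by position:
  Position 0: 'c' vs 'a' => differ
  Position 1: 'c' vs 'b' => differ
  Position 2: 'a' vs 'a' => same
  Position 3: 'a' vs 'b' => differ
  Position 4: 'b' vs 'd' => differ
  Position 5: 'a' vs 'b' => differ
  Position 6: 'c' vs 'b' => differ
Total differences (Hamming distance): 6

6


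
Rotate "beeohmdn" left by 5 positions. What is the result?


Input: "beeohmdn", rotate left by 5
First 5 characters: "beeoh"
Remaining characters: "mdn"
Concatenate remaining + first: "mdn" + "beeoh" = "mdnbeeoh"

mdnbeeoh


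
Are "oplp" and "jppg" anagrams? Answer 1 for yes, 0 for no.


Strings: "oplp", "jppg"
Sorted first:  lopp
Sorted second: gjpp
Differ at position 0: 'l' vs 'g' => not anagrams

0


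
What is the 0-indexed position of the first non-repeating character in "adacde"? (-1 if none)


Input: adacde
Character frequencies:
  'a': 2
  'c': 1
  'd': 2
  'e': 1
Scanning left to right for freq == 1:
  Position 0 ('a'): freq=2, skip
  Position 1 ('d'): freq=2, skip
  Position 2 ('a'): freq=2, skip
  Position 3 ('c'): unique! => answer = 3

3


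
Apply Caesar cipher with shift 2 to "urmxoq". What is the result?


Caesar cipher: shift "urmxoq" by 2
  'u' (pos 20) + 2 = pos 22 = 'w'
  'r' (pos 17) + 2 = pos 19 = 't'
  'm' (pos 12) + 2 = pos 14 = 'o'
  'x' (pos 23) + 2 = pos 25 = 'z'
  'o' (pos 14) + 2 = pos 16 = 'q'
  'q' (pos 16) + 2 = pos 18 = 's'
Result: wtozqs

wtozqs


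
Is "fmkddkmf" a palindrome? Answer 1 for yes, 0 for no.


Input: fmkddkmf
Reversed: fmkddkmf
  Compare pos 0 ('f') with pos 7 ('f'): match
  Compare pos 1 ('m') with pos 6 ('m'): match
  Compare pos 2 ('k') with pos 5 ('k'): match
  Compare pos 3 ('d') with pos 4 ('d'): match
Result: palindrome

1


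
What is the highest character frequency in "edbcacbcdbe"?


Input: edbcacbcdbe
Character counts:
  'a': 1
  'b': 3
  'c': 3
  'd': 2
  'e': 2
Maximum frequency: 3

3


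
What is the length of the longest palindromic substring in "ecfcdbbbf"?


Input: "ecfcdbbbf"
Checking substrings for palindromes:
  [1:4] "cfc" (len 3) => palindrome
  [5:8] "bbb" (len 3) => palindrome
  [5:7] "bb" (len 2) => palindrome
  [6:8] "bb" (len 2) => palindrome
Longest palindromic substring: "cfc" with length 3

3


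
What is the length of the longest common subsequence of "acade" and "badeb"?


LCS of "acade" and "badeb"
DP table:
           b    a    d    e    b
      0    0    0    0    0    0
  a   0    0    1    1    1    1
  c   0    0    1    1    1    1
  a   0    0    1    1    1    1
  d   0    0    1    2    2    2
  e   0    0    1    2    3    3
LCS length = dp[5][5] = 3

3


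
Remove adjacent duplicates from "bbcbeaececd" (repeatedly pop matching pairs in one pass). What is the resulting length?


Input: bbcbeaececd
Stack-based adjacent duplicate removal:
  Read 'b': push. Stack: b
  Read 'b': matches stack top 'b' => pop. Stack: (empty)
  Read 'c': push. Stack: c
  Read 'b': push. Stack: cb
  Read 'e': push. Stack: cbe
  Read 'a': push. Stack: cbea
  Read 'e': push. Stack: cbeae
  Read 'c': push. Stack: cbeaec
  Read 'e': push. Stack: cbeaece
  Read 'c': push. Stack: cbeaecec
  Read 'd': push. Stack: cbeaececd
Final stack: "cbeaececd" (length 9)

9


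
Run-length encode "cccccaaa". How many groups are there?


Input: cccccaaa
Scanning for consecutive runs:
  Group 1: 'c' x 5 (positions 0-4)
  Group 2: 'a' x 3 (positions 5-7)
Total groups: 2

2


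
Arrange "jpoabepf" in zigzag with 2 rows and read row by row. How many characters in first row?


Zigzag "jpoabepf" into 2 rows:
Placing characters:
  'j' => row 0
  'p' => row 1
  'o' => row 0
  'a' => row 1
  'b' => row 0
  'e' => row 1
  'p' => row 0
  'f' => row 1
Rows:
  Row 0: "jobp"
  Row 1: "paef"
First row length: 4

4


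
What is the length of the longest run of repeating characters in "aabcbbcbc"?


Input: "aabcbbcbc"
Scanning for longest run:
  Position 1 ('a'): continues run of 'a', length=2
  Position 2 ('b'): new char, reset run to 1
  Position 3 ('c'): new char, reset run to 1
  Position 4 ('b'): new char, reset run to 1
  Position 5 ('b'): continues run of 'b', length=2
  Position 6 ('c'): new char, reset run to 1
  Position 7 ('b'): new char, reset run to 1
  Position 8 ('c'): new char, reset run to 1
Longest run: 'a' with length 2

2


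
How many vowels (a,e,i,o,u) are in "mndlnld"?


Input: mndlnld
Checking each character:
  'm' at position 0: consonant
  'n' at position 1: consonant
  'd' at position 2: consonant
  'l' at position 3: consonant
  'n' at position 4: consonant
  'l' at position 5: consonant
  'd' at position 6: consonant
Total vowels: 0

0


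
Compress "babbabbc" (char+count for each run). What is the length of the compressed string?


Input: babbabbc
Runs:
  'b' x 1 => "b1"
  'a' x 1 => "a1"
  'b' x 2 => "b2"
  'a' x 1 => "a1"
  'b' x 2 => "b2"
  'c' x 1 => "c1"
Compressed: "b1a1b2a1b2c1"
Compressed length: 12

12


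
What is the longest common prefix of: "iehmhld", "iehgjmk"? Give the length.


Words: iehmhld, iehgjmk
  Position 0: all 'i' => match
  Position 1: all 'e' => match
  Position 2: all 'h' => match
  Position 3: ('m', 'g') => mismatch, stop
LCP = "ieh" (length 3)

3


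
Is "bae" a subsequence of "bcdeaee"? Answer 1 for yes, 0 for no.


Check if "bae" is a subsequence of "bcdeaee"
Greedy scan:
  Position 0 ('b'): matches sub[0] = 'b'
  Position 1 ('c'): no match needed
  Position 2 ('d'): no match needed
  Position 3 ('e'): no match needed
  Position 4 ('a'): matches sub[1] = 'a'
  Position 5 ('e'): matches sub[2] = 'e'
  Position 6 ('e'): no match needed
All 3 characters matched => is a subsequence

1


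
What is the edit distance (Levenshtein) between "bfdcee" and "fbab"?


Computing edit distance: "bfdcee" -> "fbab"
DP table:
           f    b    a    b
      0    1    2    3    4
  b   1    1    1    2    3
  f   2    1    2    2    3
  d   3    2    2    3    3
  c   4    3    3    3    4
  e   5    4    4    4    4
  e   6    5    5    5    5
Edit distance = dp[6][4] = 5

5


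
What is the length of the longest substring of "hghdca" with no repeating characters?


Input: "hghdca"
Sliding window (track last position of each char):
  Position 0 ('h'): window [0,0] length 1 -- new best
  Position 1 ('g'): window [0,1] length 2 -- new best
  Position 2 ('h'): repeat (last at 0), move window start to 1
  Position 2 ('h'): window [1,2] length 2
  Position 3 ('d'): window [1,3] length 3 -- new best
  Position 4 ('c'): window [1,4] length 4 -- new best
  Position 5 ('a'): window [1,5] length 5 -- new best
Longest substring with no repeats: "ghdca" with length 5

5


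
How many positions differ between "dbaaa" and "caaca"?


Comparing "dbaaa" and "caaca" position by position:
  Position 0: 'd' vs 'c' => DIFFER
  Position 1: 'b' vs 'a' => DIFFER
  Position 2: 'a' vs 'a' => same
  Position 3: 'a' vs 'c' => DIFFER
  Position 4: 'a' vs 'a' => same
Positions that differ: 3

3


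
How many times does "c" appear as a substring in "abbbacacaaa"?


Searching for "c" in "abbbacacaaa"
Scanning each position:
  Position 0: "a" => no
  Position 1: "b" => no
  Position 2: "b" => no
  Position 3: "b" => no
  Position 4: "a" => no
  Position 5: "c" => MATCH
  Position 6: "a" => no
  Position 7: "c" => MATCH
  Position 8: "a" => no
  Position 9: "a" => no
  Position 10: "a" => no
Total occurrences: 2

2


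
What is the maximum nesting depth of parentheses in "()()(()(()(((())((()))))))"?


Input: "()()(()(()(((())((()))))))"
Tracking depth:
  Position 0 '(': depth becomes 1
  Position 1 ')': depth becomes 0
  Position 2 '(': depth becomes 1
  Position 3 ')': depth becomes 0
  Position 4 '(': depth becomes 1
  Position 5 '(': depth becomes 2
  Position 6 ')': depth becomes 1
  Position 7 '(': depth becomes 2
  Position 8 '(': depth becomes 3
  Position 9 ')': depth becomes 2
  Position 10 '(': depth becomes 3
  Position 11 '(': depth becomes 4
  Position 12 '(': depth becomes 5
  Position 13 '(': depth becomes 6
  Position 14 ')': depth becomes 5
  Position 15 ')': depth becomes 4
  Position 16 '(': depth becomes 5
  Position 17 '(': depth becomes 6
  Position 18 '(': depth becomes 7
  Position 19 ')': depth becomes 6
  Position 20 ')': depth becomes 5
  Position 21 ')': depth becomes 4
  Position 22 ')': depth becomes 3
  Position 23 ')': depth becomes 2
  Position 24 ')': depth becomes 1
  Position 25 ')': depth becomes 0
Maximum depth reached: 7

7


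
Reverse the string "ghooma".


Input: ghooma
Reading characters right to left:
  Position 5: 'a'
  Position 4: 'm'
  Position 3: 'o'
  Position 2: 'o'
  Position 1: 'h'
  Position 0: 'g'
Reversed: amoohg

amoohg


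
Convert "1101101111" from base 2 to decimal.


Input: "1101101111" in base 2
Positional expansion:
  Digit '1' (value 1) x 2^9 = 512
  Digit '1' (value 1) x 2^8 = 256
  Digit '0' (value 0) x 2^7 = 0
  Digit '1' (value 1) x 2^6 = 64
  Digit '1' (value 1) x 2^5 = 32
  Digit '0' (value 0) x 2^4 = 0
  Digit '1' (value 1) x 2^3 = 8
  Digit '1' (value 1) x 2^2 = 4
  Digit '1' (value 1) x 2^1 = 2
  Digit '1' (value 1) x 2^0 = 1
Sum = 879

879


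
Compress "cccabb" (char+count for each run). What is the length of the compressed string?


Input: cccabb
Runs:
  'c' x 3 => "c3"
  'a' x 1 => "a1"
  'b' x 2 => "b2"
Compressed: "c3a1b2"
Compressed length: 6

6


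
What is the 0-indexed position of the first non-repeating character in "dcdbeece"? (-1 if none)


Input: dcdbeece
Character frequencies:
  'b': 1
  'c': 2
  'd': 2
  'e': 3
Scanning left to right for freq == 1:
  Position 0 ('d'): freq=2, skip
  Position 1 ('c'): freq=2, skip
  Position 2 ('d'): freq=2, skip
  Position 3 ('b'): unique! => answer = 3

3


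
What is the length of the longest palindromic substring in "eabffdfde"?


Input: "eabffdfde"
Checking substrings for palindromes:
  [4:7] "fdf" (len 3) => palindrome
  [5:8] "dfd" (len 3) => palindrome
  [3:5] "ff" (len 2) => palindrome
Longest palindromic substring: "fdf" with length 3

3


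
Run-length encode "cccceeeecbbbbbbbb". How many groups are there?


Input: cccceeeecbbbbbbbb
Scanning for consecutive runs:
  Group 1: 'c' x 4 (positions 0-3)
  Group 2: 'e' x 4 (positions 4-7)
  Group 3: 'c' x 1 (positions 8-8)
  Group 4: 'b' x 8 (positions 9-16)
Total groups: 4

4


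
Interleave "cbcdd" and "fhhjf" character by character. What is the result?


Interleaving "cbcdd" and "fhhjf":
  Position 0: 'c' from first, 'f' from second => "cf"
  Position 1: 'b' from first, 'h' from second => "bh"
  Position 2: 'c' from first, 'h' from second => "ch"
  Position 3: 'd' from first, 'j' from second => "dj"
  Position 4: 'd' from first, 'f' from second => "df"
Result: cfbhchdjdf

cfbhchdjdf


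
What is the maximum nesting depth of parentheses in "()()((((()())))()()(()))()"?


Input: "()()((((()())))()()(()))()"
Tracking depth:
  Position 0 '(': depth becomes 1
  Position 1 ')': depth becomes 0
  Position 2 '(': depth becomes 1
  Position 3 ')': depth becomes 0
  Position 4 '(': depth becomes 1
  Position 5 '(': depth becomes 2
  Position 6 '(': depth becomes 3
  Position 7 '(': depth becomes 4
  Position 8 '(': depth becomes 5
  Position 9 ')': depth becomes 4
  Position 10 '(': depth becomes 5
  Position 11 ')': depth becomes 4
  Position 12 ')': depth becomes 3
  Position 13 ')': depth becomes 2
  Position 14 ')': depth becomes 1
  Position 15 '(': depth becomes 2
  Position 16 ')': depth becomes 1
  Position 17 '(': depth becomes 2
  Position 18 ')': depth becomes 1
  Position 19 '(': depth becomes 2
  Position 20 '(': depth becomes 3
  Position 21 ')': depth becomes 2
  Position 22 ')': depth becomes 1
  Position 23 ')': depth becomes 0
  Position 24 '(': depth becomes 1
  Position 25 ')': depth becomes 0
Maximum depth reached: 5

5


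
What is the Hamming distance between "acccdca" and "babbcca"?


Comparing "acccdca" and "babbcca" position by position:
  Position 0: 'a' vs 'b' => differ
  Position 1: 'c' vs 'a' => differ
  Position 2: 'c' vs 'b' => differ
  Position 3: 'c' vs 'b' => differ
  Position 4: 'd' vs 'c' => differ
  Position 5: 'c' vs 'c' => same
  Position 6: 'a' vs 'a' => same
Total differences (Hamming distance): 5

5


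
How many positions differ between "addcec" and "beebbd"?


Comparing "addcec" and "beebbd" position by position:
  Position 0: 'a' vs 'b' => DIFFER
  Position 1: 'd' vs 'e' => DIFFER
  Position 2: 'd' vs 'e' => DIFFER
  Position 3: 'c' vs 'b' => DIFFER
  Position 4: 'e' vs 'b' => DIFFER
  Position 5: 'c' vs 'd' => DIFFER
Positions that differ: 6

6


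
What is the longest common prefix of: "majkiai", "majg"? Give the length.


Words: majkiai, majg
  Position 0: all 'm' => match
  Position 1: all 'a' => match
  Position 2: all 'j' => match
  Position 3: ('k', 'g') => mismatch, stop
LCP = "maj" (length 3)

3


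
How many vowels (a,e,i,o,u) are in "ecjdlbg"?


Input: ecjdlbg
Checking each character:
  'e' at position 0: vowel (running total: 1)
  'c' at position 1: consonant
  'j' at position 2: consonant
  'd' at position 3: consonant
  'l' at position 4: consonant
  'b' at position 5: consonant
  'g' at position 6: consonant
Total vowels: 1

1


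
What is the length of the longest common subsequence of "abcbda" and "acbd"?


LCS of "abcbda" and "acbd"
DP table:
           a    c    b    d
      0    0    0    0    0
  a   0    1    1    1    1
  b   0    1    1    2    2
  c   0    1    2    2    2
  b   0    1    2    3    3
  d   0    1    2    3    4
  a   0    1    2    3    4
LCS length = dp[6][4] = 4

4


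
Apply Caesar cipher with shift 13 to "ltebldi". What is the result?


Caesar cipher: shift "ltebldi" by 13
  'l' (pos 11) + 13 = pos 24 = 'y'
  't' (pos 19) + 13 = pos 6 = 'g'
  'e' (pos 4) + 13 = pos 17 = 'r'
  'b' (pos 1) + 13 = pos 14 = 'o'
  'l' (pos 11) + 13 = pos 24 = 'y'
  'd' (pos 3) + 13 = pos 16 = 'q'
  'i' (pos 8) + 13 = pos 21 = 'v'
Result: ygroyqv

ygroyqv


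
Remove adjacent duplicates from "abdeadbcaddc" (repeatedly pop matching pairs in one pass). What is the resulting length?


Input: abdeadbcaddc
Stack-based adjacent duplicate removal:
  Read 'a': push. Stack: a
  Read 'b': push. Stack: ab
  Read 'd': push. Stack: abd
  Read 'e': push. Stack: abde
  Read 'a': push. Stack: abdea
  Read 'd': push. Stack: abdead
  Read 'b': push. Stack: abdeadb
  Read 'c': push. Stack: abdeadbc
  Read 'a': push. Stack: abdeadbca
  Read 'd': push. Stack: abdeadbcad
  Read 'd': matches stack top 'd' => pop. Stack: abdeadbca
  Read 'c': push. Stack: abdeadbcac
Final stack: "abdeadbcac" (length 10)

10


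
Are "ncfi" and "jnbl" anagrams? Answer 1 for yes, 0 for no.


Strings: "ncfi", "jnbl"
Sorted first:  cfin
Sorted second: bjln
Differ at position 0: 'c' vs 'b' => not anagrams

0


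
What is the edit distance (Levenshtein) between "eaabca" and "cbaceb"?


Computing edit distance: "eaabca" -> "cbaceb"
DP table:
           c    b    a    c    e    b
      0    1    2    3    4    5    6
  e   1    1    2    3    4    4    5
  a   2    2    2    2    3    4    5
  a   3    3    3    2    3    4    5
  b   4    4    3    3    3    4    4
  c   5    4    4    4    3    4    5
  a   6    5    5    4    4    4    5
Edit distance = dp[6][6] = 5

5


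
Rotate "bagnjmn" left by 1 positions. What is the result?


Input: "bagnjmn", rotate left by 1
First 1 characters: "b"
Remaining characters: "agnjmn"
Concatenate remaining + first: "agnjmn" + "b" = "agnjmnb"

agnjmnb


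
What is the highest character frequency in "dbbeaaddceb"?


Input: dbbeaaddceb
Character counts:
  'a': 2
  'b': 3
  'c': 1
  'd': 3
  'e': 2
Maximum frequency: 3

3


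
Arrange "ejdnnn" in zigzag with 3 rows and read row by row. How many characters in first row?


Zigzag "ejdnnn" into 3 rows:
Placing characters:
  'e' => row 0
  'j' => row 1
  'd' => row 2
  'n' => row 1
  'n' => row 0
  'n' => row 1
Rows:
  Row 0: "en"
  Row 1: "jnn"
  Row 2: "d"
First row length: 2

2


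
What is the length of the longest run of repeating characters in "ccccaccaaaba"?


Input: "ccccaccaaaba"
Scanning for longest run:
  Position 1 ('c'): continues run of 'c', length=2
  Position 2 ('c'): continues run of 'c', length=3
  Position 3 ('c'): continues run of 'c', length=4
  Position 4 ('a'): new char, reset run to 1
  Position 5 ('c'): new char, reset run to 1
  Position 6 ('c'): continues run of 'c', length=2
  Position 7 ('a'): new char, reset run to 1
  Position 8 ('a'): continues run of 'a', length=2
  Position 9 ('a'): continues run of 'a', length=3
  Position 10 ('b'): new char, reset run to 1
  Position 11 ('a'): new char, reset run to 1
Longest run: 'c' with length 4

4


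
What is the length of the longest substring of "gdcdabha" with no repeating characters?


Input: "gdcdabha"
Sliding window (track last position of each char):
  Position 0 ('g'): window [0,0] length 1 -- new best
  Position 1 ('d'): window [0,1] length 2 -- new best
  Position 2 ('c'): window [0,2] length 3 -- new best
  Position 3 ('d'): repeat (last at 1), move window start to 2
  Position 3 ('d'): window [2,3] length 2
  Position 4 ('a'): window [2,4] length 3
  Position 5 ('b'): window [2,5] length 4 -- new best
  Position 6 ('h'): window [2,6] length 5 -- new best
  Position 7 ('a'): repeat (last at 4), move window start to 5
  Position 7 ('a'): window [5,7] length 3
Longest substring with no repeats: "cdabh" with length 5

5


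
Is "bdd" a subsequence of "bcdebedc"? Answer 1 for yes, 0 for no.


Check if "bdd" is a subsequence of "bcdebedc"
Greedy scan:
  Position 0 ('b'): matches sub[0] = 'b'
  Position 1 ('c'): no match needed
  Position 2 ('d'): matches sub[1] = 'd'
  Position 3 ('e'): no match needed
  Position 4 ('b'): no match needed
  Position 5 ('e'): no match needed
  Position 6 ('d'): matches sub[2] = 'd'
  Position 7 ('c'): no match needed
All 3 characters matched => is a subsequence

1


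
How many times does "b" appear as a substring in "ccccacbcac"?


Searching for "b" in "ccccacbcac"
Scanning each position:
  Position 0: "c" => no
  Position 1: "c" => no
  Position 2: "c" => no
  Position 3: "c" => no
  Position 4: "a" => no
  Position 5: "c" => no
  Position 6: "b" => MATCH
  Position 7: "c" => no
  Position 8: "a" => no
  Position 9: "c" => no
Total occurrences: 1

1


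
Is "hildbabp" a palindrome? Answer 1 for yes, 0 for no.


Input: hildbabp
Reversed: pbabdlih
  Compare pos 0 ('h') with pos 7 ('p'): MISMATCH
  Compare pos 1 ('i') with pos 6 ('b'): MISMATCH
  Compare pos 2 ('l') with pos 5 ('a'): MISMATCH
  Compare pos 3 ('d') with pos 4 ('b'): MISMATCH
Result: not a palindrome

0


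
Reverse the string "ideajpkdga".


Input: ideajpkdga
Reading characters right to left:
  Position 9: 'a'
  Position 8: 'g'
  Position 7: 'd'
  Position 6: 'k'
  Position 5: 'p'
  Position 4: 'j'
  Position 3: 'a'
  Position 2: 'e'
  Position 1: 'd'
  Position 0: 'i'
Reversed: agdkpjaedi

agdkpjaedi


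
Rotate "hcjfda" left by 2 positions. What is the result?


Input: "hcjfda", rotate left by 2
First 2 characters: "hc"
Remaining characters: "jfda"
Concatenate remaining + first: "jfda" + "hc" = "jfdahc"

jfdahc


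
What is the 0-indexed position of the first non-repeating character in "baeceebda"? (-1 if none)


Input: baeceebda
Character frequencies:
  'a': 2
  'b': 2
  'c': 1
  'd': 1
  'e': 3
Scanning left to right for freq == 1:
  Position 0 ('b'): freq=2, skip
  Position 1 ('a'): freq=2, skip
  Position 2 ('e'): freq=3, skip
  Position 3 ('c'): unique! => answer = 3

3


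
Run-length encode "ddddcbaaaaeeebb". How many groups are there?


Input: ddddcbaaaaeeebb
Scanning for consecutive runs:
  Group 1: 'd' x 4 (positions 0-3)
  Group 2: 'c' x 1 (positions 4-4)
  Group 3: 'b' x 1 (positions 5-5)
  Group 4: 'a' x 4 (positions 6-9)
  Group 5: 'e' x 3 (positions 10-12)
  Group 6: 'b' x 2 (positions 13-14)
Total groups: 6

6


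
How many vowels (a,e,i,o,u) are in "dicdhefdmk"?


Input: dicdhefdmk
Checking each character:
  'd' at position 0: consonant
  'i' at position 1: vowel (running total: 1)
  'c' at position 2: consonant
  'd' at position 3: consonant
  'h' at position 4: consonant
  'e' at position 5: vowel (running total: 2)
  'f' at position 6: consonant
  'd' at position 7: consonant
  'm' at position 8: consonant
  'k' at position 9: consonant
Total vowels: 2

2


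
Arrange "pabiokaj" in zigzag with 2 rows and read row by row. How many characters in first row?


Zigzag "pabiokaj" into 2 rows:
Placing characters:
  'p' => row 0
  'a' => row 1
  'b' => row 0
  'i' => row 1
  'o' => row 0
  'k' => row 1
  'a' => row 0
  'j' => row 1
Rows:
  Row 0: "pboa"
  Row 1: "aikj"
First row length: 4

4


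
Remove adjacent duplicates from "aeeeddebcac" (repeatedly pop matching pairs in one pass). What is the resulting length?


Input: aeeeddebcac
Stack-based adjacent duplicate removal:
  Read 'a': push. Stack: a
  Read 'e': push. Stack: ae
  Read 'e': matches stack top 'e' => pop. Stack: a
  Read 'e': push. Stack: ae
  Read 'd': push. Stack: aed
  Read 'd': matches stack top 'd' => pop. Stack: ae
  Read 'e': matches stack top 'e' => pop. Stack: a
  Read 'b': push. Stack: ab
  Read 'c': push. Stack: abc
  Read 'a': push. Stack: abca
  Read 'c': push. Stack: abcac
Final stack: "abcac" (length 5)

5


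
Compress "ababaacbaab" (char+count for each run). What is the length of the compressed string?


Input: ababaacbaab
Runs:
  'a' x 1 => "a1"
  'b' x 1 => "b1"
  'a' x 1 => "a1"
  'b' x 1 => "b1"
  'a' x 2 => "a2"
  'c' x 1 => "c1"
  'b' x 1 => "b1"
  'a' x 2 => "a2"
  'b' x 1 => "b1"
Compressed: "a1b1a1b1a2c1b1a2b1"
Compressed length: 18

18


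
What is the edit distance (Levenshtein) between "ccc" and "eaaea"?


Computing edit distance: "ccc" -> "eaaea"
DP table:
           e    a    a    e    a
      0    1    2    3    4    5
  c   1    1    2    3    4    5
  c   2    2    2    3    4    5
  c   3    3    3    3    4    5
Edit distance = dp[3][5] = 5

5


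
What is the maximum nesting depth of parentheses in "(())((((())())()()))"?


Input: "(())((((())())()()))"
Tracking depth:
  Position 0 '(': depth becomes 1
  Position 1 '(': depth becomes 2
  Position 2 ')': depth becomes 1
  Position 3 ')': depth becomes 0
  Position 4 '(': depth becomes 1
  Position 5 '(': depth becomes 2
  Position 6 '(': depth becomes 3
  Position 7 '(': depth becomes 4
  Position 8 '(': depth becomes 5
  Position 9 ')': depth becomes 4
  Position 10 ')': depth becomes 3
  Position 11 '(': depth becomes 4
  Position 12 ')': depth becomes 3
  Position 13 ')': depth becomes 2
  Position 14 '(': depth becomes 3
  Position 15 ')': depth becomes 2
  Position 16 '(': depth becomes 3
  Position 17 ')': depth becomes 2
  Position 18 ')': depth becomes 1
  Position 19 ')': depth becomes 0
Maximum depth reached: 5

5


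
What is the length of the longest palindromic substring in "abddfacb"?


Input: "abddfacb"
Checking substrings for palindromes:
  [2:4] "dd" (len 2) => palindrome
Longest palindromic substring: "dd" with length 2

2


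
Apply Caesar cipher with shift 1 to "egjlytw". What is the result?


Caesar cipher: shift "egjlytw" by 1
  'e' (pos 4) + 1 = pos 5 = 'f'
  'g' (pos 6) + 1 = pos 7 = 'h'
  'j' (pos 9) + 1 = pos 10 = 'k'
  'l' (pos 11) + 1 = pos 12 = 'm'
  'y' (pos 24) + 1 = pos 25 = 'z'
  't' (pos 19) + 1 = pos 20 = 'u'
  'w' (pos 22) + 1 = pos 23 = 'x'
Result: fhkmzux

fhkmzux


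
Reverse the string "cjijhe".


Input: cjijhe
Reading characters right to left:
  Position 5: 'e'
  Position 4: 'h'
  Position 3: 'j'
  Position 2: 'i'
  Position 1: 'j'
  Position 0: 'c'
Reversed: ehjijc

ehjijc


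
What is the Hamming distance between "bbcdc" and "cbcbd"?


Comparing "bbcdc" and "cbcbd" position by position:
  Position 0: 'b' vs 'c' => differ
  Position 1: 'b' vs 'b' => same
  Position 2: 'c' vs 'c' => same
  Position 3: 'd' vs 'b' => differ
  Position 4: 'c' vs 'd' => differ
Total differences (Hamming distance): 3

3


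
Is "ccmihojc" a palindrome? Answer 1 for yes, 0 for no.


Input: ccmihojc
Reversed: cjohimcc
  Compare pos 0 ('c') with pos 7 ('c'): match
  Compare pos 1 ('c') with pos 6 ('j'): MISMATCH
  Compare pos 2 ('m') with pos 5 ('o'): MISMATCH
  Compare pos 3 ('i') with pos 4 ('h'): MISMATCH
Result: not a palindrome

0


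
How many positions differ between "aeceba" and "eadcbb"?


Comparing "aeceba" and "eadcbb" position by position:
  Position 0: 'a' vs 'e' => DIFFER
  Position 1: 'e' vs 'a' => DIFFER
  Position 2: 'c' vs 'd' => DIFFER
  Position 3: 'e' vs 'c' => DIFFER
  Position 4: 'b' vs 'b' => same
  Position 5: 'a' vs 'b' => DIFFER
Positions that differ: 5

5


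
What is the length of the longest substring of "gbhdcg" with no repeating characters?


Input: "gbhdcg"
Sliding window (track last position of each char):
  Position 0 ('g'): window [0,0] length 1 -- new best
  Position 1 ('b'): window [0,1] length 2 -- new best
  Position 2 ('h'): window [0,2] length 3 -- new best
  Position 3 ('d'): window [0,3] length 4 -- new best
  Position 4 ('c'): window [0,4] length 5 -- new best
  Position 5 ('g'): repeat (last at 0), move window start to 1
  Position 5 ('g'): window [1,5] length 5
Longest substring with no repeats: "gbhdc" with length 5

5


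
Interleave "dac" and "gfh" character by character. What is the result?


Interleaving "dac" and "gfh":
  Position 0: 'd' from first, 'g' from second => "dg"
  Position 1: 'a' from first, 'f' from second => "af"
  Position 2: 'c' from first, 'h' from second => "ch"
Result: dgafch

dgafch


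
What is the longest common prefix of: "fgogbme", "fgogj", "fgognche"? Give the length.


Words: fgogbme, fgogj, fgognche
  Position 0: all 'f' => match
  Position 1: all 'g' => match
  Position 2: all 'o' => match
  Position 3: all 'g' => match
  Position 4: ('b', 'j', 'n') => mismatch, stop
LCP = "fgog" (length 4)

4


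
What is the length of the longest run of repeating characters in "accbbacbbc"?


Input: "accbbacbbc"
Scanning for longest run:
  Position 1 ('c'): new char, reset run to 1
  Position 2 ('c'): continues run of 'c', length=2
  Position 3 ('b'): new char, reset run to 1
  Position 4 ('b'): continues run of 'b', length=2
  Position 5 ('a'): new char, reset run to 1
  Position 6 ('c'): new char, reset run to 1
  Position 7 ('b'): new char, reset run to 1
  Position 8 ('b'): continues run of 'b', length=2
  Position 9 ('c'): new char, reset run to 1
Longest run: 'c' with length 2

2


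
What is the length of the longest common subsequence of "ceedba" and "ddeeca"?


LCS of "ceedba" and "ddeeca"
DP table:
           d    d    e    e    c    a
      0    0    0    0    0    0    0
  c   0    0    0    0    0    1    1
  e   0    0    0    1    1    1    1
  e   0    0    0    1    2    2    2
  d   0    1    1    1    2    2    2
  b   0    1    1    1    2    2    2
  a   0    1    1    1    2    2    3
LCS length = dp[6][6] = 3

3


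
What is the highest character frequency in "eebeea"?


Input: eebeea
Character counts:
  'a': 1
  'b': 1
  'e': 4
Maximum frequency: 4

4


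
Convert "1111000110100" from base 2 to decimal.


Input: "1111000110100" in base 2
Positional expansion:
  Digit '1' (value 1) x 2^12 = 4096
  Digit '1' (value 1) x 2^11 = 2048
  Digit '1' (value 1) x 2^10 = 1024
  Digit '1' (value 1) x 2^9 = 512
  Digit '0' (value 0) x 2^8 = 0
  Digit '0' (value 0) x 2^7 = 0
  Digit '0' (value 0) x 2^6 = 0
  Digit '1' (value 1) x 2^5 = 32
  Digit '1' (value 1) x 2^4 = 16
  Digit '0' (value 0) x 2^3 = 0
  Digit '1' (value 1) x 2^2 = 4
  Digit '0' (value 0) x 2^1 = 0
  Digit '0' (value 0) x 2^0 = 0
Sum = 7732

7732


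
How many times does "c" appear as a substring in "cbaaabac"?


Searching for "c" in "cbaaabac"
Scanning each position:
  Position 0: "c" => MATCH
  Position 1: "b" => no
  Position 2: "a" => no
  Position 3: "a" => no
  Position 4: "a" => no
  Position 5: "b" => no
  Position 6: "a" => no
  Position 7: "c" => MATCH
Total occurrences: 2

2


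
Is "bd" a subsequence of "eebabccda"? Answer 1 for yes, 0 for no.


Check if "bd" is a subsequence of "eebabccda"
Greedy scan:
  Position 0 ('e'): no match needed
  Position 1 ('e'): no match needed
  Position 2 ('b'): matches sub[0] = 'b'
  Position 3 ('a'): no match needed
  Position 4 ('b'): no match needed
  Position 5 ('c'): no match needed
  Position 6 ('c'): no match needed
  Position 7 ('d'): matches sub[1] = 'd'
  Position 8 ('a'): no match needed
All 2 characters matched => is a subsequence

1


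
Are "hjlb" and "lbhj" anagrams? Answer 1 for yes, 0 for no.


Strings: "hjlb", "lbhj"
Sorted first:  bhjl
Sorted second: bhjl
Sorted forms match => anagrams

1


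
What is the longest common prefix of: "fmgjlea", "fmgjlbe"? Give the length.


Words: fmgjlea, fmgjlbe
  Position 0: all 'f' => match
  Position 1: all 'm' => match
  Position 2: all 'g' => match
  Position 3: all 'j' => match
  Position 4: all 'l' => match
  Position 5: ('e', 'b') => mismatch, stop
LCP = "fmgjl" (length 5)

5


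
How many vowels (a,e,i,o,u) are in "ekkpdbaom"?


Input: ekkpdbaom
Checking each character:
  'e' at position 0: vowel (running total: 1)
  'k' at position 1: consonant
  'k' at position 2: consonant
  'p' at position 3: consonant
  'd' at position 4: consonant
  'b' at position 5: consonant
  'a' at position 6: vowel (running total: 2)
  'o' at position 7: vowel (running total: 3)
  'm' at position 8: consonant
Total vowels: 3

3


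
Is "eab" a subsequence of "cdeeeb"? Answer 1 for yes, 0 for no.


Check if "eab" is a subsequence of "cdeeeb"
Greedy scan:
  Position 0 ('c'): no match needed
  Position 1 ('d'): no match needed
  Position 2 ('e'): matches sub[0] = 'e'
  Position 3 ('e'): no match needed
  Position 4 ('e'): no match needed
  Position 5 ('b'): no match needed
Only matched 1/3 characters => not a subsequence

0


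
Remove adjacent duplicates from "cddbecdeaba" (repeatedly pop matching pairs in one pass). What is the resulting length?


Input: cddbecdeaba
Stack-based adjacent duplicate removal:
  Read 'c': push. Stack: c
  Read 'd': push. Stack: cd
  Read 'd': matches stack top 'd' => pop. Stack: c
  Read 'b': push. Stack: cb
  Read 'e': push. Stack: cbe
  Read 'c': push. Stack: cbec
  Read 'd': push. Stack: cbecd
  Read 'e': push. Stack: cbecde
  Read 'a': push. Stack: cbecdea
  Read 'b': push. Stack: cbecdeab
  Read 'a': push. Stack: cbecdeaba
Final stack: "cbecdeaba" (length 9)

9


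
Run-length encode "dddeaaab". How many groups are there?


Input: dddeaaab
Scanning for consecutive runs:
  Group 1: 'd' x 3 (positions 0-2)
  Group 2: 'e' x 1 (positions 3-3)
  Group 3: 'a' x 3 (positions 4-6)
  Group 4: 'b' x 1 (positions 7-7)
Total groups: 4

4


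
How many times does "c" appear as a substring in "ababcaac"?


Searching for "c" in "ababcaac"
Scanning each position:
  Position 0: "a" => no
  Position 1: "b" => no
  Position 2: "a" => no
  Position 3: "b" => no
  Position 4: "c" => MATCH
  Position 5: "a" => no
  Position 6: "a" => no
  Position 7: "c" => MATCH
Total occurrences: 2

2


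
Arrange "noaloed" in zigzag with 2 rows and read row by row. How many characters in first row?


Zigzag "noaloed" into 2 rows:
Placing characters:
  'n' => row 0
  'o' => row 1
  'a' => row 0
  'l' => row 1
  'o' => row 0
  'e' => row 1
  'd' => row 0
Rows:
  Row 0: "naod"
  Row 1: "ole"
First row length: 4

4


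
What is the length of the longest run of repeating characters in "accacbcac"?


Input: "accacbcac"
Scanning for longest run:
  Position 1 ('c'): new char, reset run to 1
  Position 2 ('c'): continues run of 'c', length=2
  Position 3 ('a'): new char, reset run to 1
  Position 4 ('c'): new char, reset run to 1
  Position 5 ('b'): new char, reset run to 1
  Position 6 ('c'): new char, reset run to 1
  Position 7 ('a'): new char, reset run to 1
  Position 8 ('c'): new char, reset run to 1
Longest run: 'c' with length 2

2


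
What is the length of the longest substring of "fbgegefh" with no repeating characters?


Input: "fbgegefh"
Sliding window (track last position of each char):
  Position 0 ('f'): window [0,0] length 1 -- new best
  Position 1 ('b'): window [0,1] length 2 -- new best
  Position 2 ('g'): window [0,2] length 3 -- new best
  Position 3 ('e'): window [0,3] length 4 -- new best
  Position 4 ('g'): repeat (last at 2), move window start to 3
  Position 4 ('g'): window [3,4] length 2
  Position 5 ('e'): repeat (last at 3), move window start to 4
  Position 5 ('e'): window [4,5] length 2
  Position 6 ('f'): window [4,6] length 3
  Position 7 ('h'): window [4,7] length 4
Longest substring with no repeats: "fbge" with length 4

4


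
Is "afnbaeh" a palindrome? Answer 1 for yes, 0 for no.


Input: afnbaeh
Reversed: heabnfa
  Compare pos 0 ('a') with pos 6 ('h'): MISMATCH
  Compare pos 1 ('f') with pos 5 ('e'): MISMATCH
  Compare pos 2 ('n') with pos 4 ('a'): MISMATCH
Result: not a palindrome

0


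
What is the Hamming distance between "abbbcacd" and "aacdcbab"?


Comparing "abbbcacd" and "aacdcbab" position by position:
  Position 0: 'a' vs 'a' => same
  Position 1: 'b' vs 'a' => differ
  Position 2: 'b' vs 'c' => differ
  Position 3: 'b' vs 'd' => differ
  Position 4: 'c' vs 'c' => same
  Position 5: 'a' vs 'b' => differ
  Position 6: 'c' vs 'a' => differ
  Position 7: 'd' vs 'b' => differ
Total differences (Hamming distance): 6

6


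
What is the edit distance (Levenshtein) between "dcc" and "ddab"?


Computing edit distance: "dcc" -> "ddab"
DP table:
           d    d    a    b
      0    1    2    3    4
  d   1    0    1    2    3
  c   2    1    1    2    3
  c   3    2    2    2    3
Edit distance = dp[3][4] = 3

3


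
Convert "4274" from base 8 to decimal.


Input: "4274" in base 8
Positional expansion:
  Digit '4' (value 4) x 8^3 = 2048
  Digit '2' (value 2) x 8^2 = 128
  Digit '7' (value 7) x 8^1 = 56
  Digit '4' (value 4) x 8^0 = 4
Sum = 2236

2236


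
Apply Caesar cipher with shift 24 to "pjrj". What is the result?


Caesar cipher: shift "pjrj" by 24
  'p' (pos 15) + 24 = pos 13 = 'n'
  'j' (pos 9) + 24 = pos 7 = 'h'
  'r' (pos 17) + 24 = pos 15 = 'p'
  'j' (pos 9) + 24 = pos 7 = 'h'
Result: nhph

nhph


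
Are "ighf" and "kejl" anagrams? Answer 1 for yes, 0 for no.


Strings: "ighf", "kejl"
Sorted first:  fghi
Sorted second: ejkl
Differ at position 0: 'f' vs 'e' => not anagrams

0


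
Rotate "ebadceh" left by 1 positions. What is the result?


Input: "ebadceh", rotate left by 1
First 1 characters: "e"
Remaining characters: "badceh"
Concatenate remaining + first: "badceh" + "e" = "badcehe"

badcehe
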